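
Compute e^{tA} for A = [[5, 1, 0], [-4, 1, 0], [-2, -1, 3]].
A has Jordan form J = [[3, 1, 0], [0, 3, 0], [0, 0, 3]] with A = PJP^{-1}, so e^{tA} = P e^{tJ} P^{-1}.

For a Jordan block J_k(λ), e^{tJ_k(λ)} = e^{λt} · (I + tN + t^2 N^2/2! + ... + t^{k-1} N^{k-1}/(k-1)!) where N is the nilpotent superdiagonal part.

Assembling the blocks and conjugating back gives the entries of e^{tA} as shown above.

e^{tA} = [[(2*t + 1)*e^{3*t}, t*e^{3*t}, 0], [-4*t*e^{3*t}, (1 - 2*t)*e^{3*t}, 0], [-2*t*e^{3*t}, -t*e^{3*t}, e^{3*t}]]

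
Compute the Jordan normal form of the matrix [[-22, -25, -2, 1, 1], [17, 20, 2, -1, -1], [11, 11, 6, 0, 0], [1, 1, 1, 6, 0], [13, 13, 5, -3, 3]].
The characteristic polynomial is det(xI - A) = (x - 6)^2(x - 3)^2(x + 5), so the eigenvalues are -5 (algebraic multiplicity 1), 3 (algebraic multiplicity 2), 6 (algebraic multiplicity 2).

For λ = -5: algebraic multiplicity 1 gives one 1×1 block.

For λ = 3: rank(A - 3I) = 4, rank((A - 3I)^2) = 3. The eigenspace has dimension 5 - 4 = 1, so there is 1 Jordan block; the rank sequence gives block sizes [2].

For λ = 6: rank(A - 6I) = 4, rank((A - 6I)^2) = 3. The eigenspace has dimension 5 - 4 = 1, so there is 1 Jordan block; the rank sequence gives block sizes [2].

Assembling the blocks gives the Jordan form J above.

J = [[-5, 0, 0, 0, 0], [0, 3, 1, 0, 0], [0, 0, 3, 0, 0], [0, 0, 0, 6, 1], [0, 0, 0, 0, 6]]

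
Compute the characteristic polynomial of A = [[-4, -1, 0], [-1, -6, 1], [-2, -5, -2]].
χ_A(x) = (x + 4)^3

xI - A = [[x + 4, 1, 0], [1, x + 6, -1], [2, 5, x + 2]].

Expanding det(xI - A) along the first row:
det(xI - A) = + (x + 4)·det([[x + 6, -1], [5, x + 2]]) - (1)·det([[1, -1], [2, x + 2]]) + (0)·det([[1, x + 6], [2, 5]]).

Evaluating gives χ_A(x) = x^3 + 12x^2 + 48x + 64 = (x + 4)^3.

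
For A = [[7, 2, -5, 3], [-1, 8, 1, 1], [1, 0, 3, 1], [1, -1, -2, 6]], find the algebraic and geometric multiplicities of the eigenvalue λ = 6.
The characteristic polynomial is (x - 6)^4, so the factor x - 6 appears with exponent 4: the algebraic multiplicity is 4.

rank(A - 6I) = 2, so the eigenspace has dimension 4 - 2 = 2: the geometric multiplicity is 2.

Since 2 < 4, A is not diagonalizable.

algebraic multiplicity 4, geometric multiplicity 2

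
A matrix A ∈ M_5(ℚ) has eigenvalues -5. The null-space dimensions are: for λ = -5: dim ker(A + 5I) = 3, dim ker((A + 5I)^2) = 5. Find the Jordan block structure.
λ = -5: successive nullity increments [3, 2] count blocks of size ≥ k; block sizes are [2, 2, 1].

Jordan blocks: (-5, 2), (-5, 2), (-5, 1)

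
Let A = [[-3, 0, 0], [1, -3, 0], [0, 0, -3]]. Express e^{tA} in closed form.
A has Jordan form J = [[-3, 1, 0], [0, -3, 0], [0, 0, -3]] with A = PJP^{-1}, so e^{tA} = P e^{tJ} P^{-1}.

For a Jordan block J_k(λ), e^{tJ_k(λ)} = e^{λt} · (I + tN + t^2 N^2/2! + ... + t^{k-1} N^{k-1}/(k-1)!) where N is the nilpotent superdiagonal part.

Assembling the blocks and conjugating back gives the entries of e^{tA} as shown above.

e^{tA} = [[e^{-3*t}, 0, 0], [t*e^{-3*t}, e^{-3*t}, 0], [0, 0, e^{-3*t}]]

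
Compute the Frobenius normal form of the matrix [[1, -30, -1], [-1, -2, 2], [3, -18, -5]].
The invariant factors of A (the non-unit diagonal entries of the Smith normal form of xI - A over ℚ[x]) are (x + 2)^3, each dividing the next. The characteristic polynomial is their product, (x + 2)^3.

The rational canonical form is the block-diagonal matrix of companion matrices C(f_i):
R = [[0, 0, -8], [1, 0, -12], [0, 1, -6]].

R = [[0, 0, -8], [1, 0, -12], [0, 1, -6]]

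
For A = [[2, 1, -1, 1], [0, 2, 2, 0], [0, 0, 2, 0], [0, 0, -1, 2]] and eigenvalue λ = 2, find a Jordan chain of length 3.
v_1 = [[0, 1, 1, -1]]^T, v_2 = [[-1, 2, 0, -1]]^T, v_3 = [[1, 0, 0, 0]]^T

We seek v_1 ∈ ker((A - 2I)^3) \ ker((A - 2I)^2), then set v_{i+1} = (A - 2I) v_i.

One such chain is v_1 = [[0, 1, 1, -1]]^T, v_2 = [[-1, 2, 0, -1]]^T, v_3 = [[1, 0, 0, 0]]^T. Check: (A - 2I) v_3 = [[0, 0, 0, 0]]^T = 0.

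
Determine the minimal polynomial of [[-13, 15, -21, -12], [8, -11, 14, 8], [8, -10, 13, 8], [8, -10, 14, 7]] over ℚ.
m_A(x) = (x + 1)^2

The characteristic polynomial factors as (x + 1)^4. The minimal polynomial is ∏(x - λ)^{k_λ} where k_λ is the size of the largest Jordan block at λ.

For λ = -1: rank(A + I) = 1, and the largest Jordan block has size 2 (the smallest k with rank((A + I)^k) = rank((A + I)^(k+1))).

So m_A(x) = (x + 1)^2.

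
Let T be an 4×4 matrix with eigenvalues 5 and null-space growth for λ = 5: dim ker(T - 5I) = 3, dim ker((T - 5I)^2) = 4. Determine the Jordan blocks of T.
Jordan blocks: (5, 2), (5, 1), (5, 1)

λ = 5: successive nullity increments [3, 1] count blocks of size ≥ k; block sizes are [2, 1, 1].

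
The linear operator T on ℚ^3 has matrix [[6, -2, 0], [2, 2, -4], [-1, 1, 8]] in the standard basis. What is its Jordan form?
The characteristic polynomial is det(xI - A) = (x - 6)^2(x - 4), so the eigenvalues are 4 (algebraic multiplicity 1), 6 (algebraic multiplicity 2).

For λ = 4: algebraic multiplicity 1 gives one 1×1 block.

For λ = 6: rank(A - 6I) = 2, rank((A - 6I)^2) = 1. The eigenspace has dimension 3 - 2 = 1, so there is 1 Jordan block; the rank sequence gives block sizes [2].

Assembling the blocks gives the Jordan form J above.

J = [[4, 0, 0], [0, 6, 1], [0, 0, 6]]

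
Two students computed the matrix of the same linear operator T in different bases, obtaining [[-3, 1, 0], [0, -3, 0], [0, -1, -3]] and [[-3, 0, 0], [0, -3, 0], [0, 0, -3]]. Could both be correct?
No.

Both have characteristic polynomial (x + 3)^3, but the minimal polynomial of A is (x + 3)^2 while the minimal polynomial of B is x + 3. The minimal polynomial is a similarity invariant, so A and B are not similar.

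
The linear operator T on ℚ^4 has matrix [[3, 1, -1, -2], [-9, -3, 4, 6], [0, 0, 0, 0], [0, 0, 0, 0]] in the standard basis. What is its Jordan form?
J = [[0, 1, 0, 0], [0, 0, 1, 0], [0, 0, 0, 0], [0, 0, 0, 0]]

The characteristic polynomial is det(xI - A) = x^4, so the eigenvalues are 0 (algebraic multiplicity 4).

For λ = 0: rank(A) = 2, rank(A^2) = 1, rank(A^3) = 0. The eigenspace has dimension 4 - 2 = 2, so there are 2 Jordan blocks; the rank sequence gives block sizes [3, 1].

Assembling the blocks gives the Jordan form J above.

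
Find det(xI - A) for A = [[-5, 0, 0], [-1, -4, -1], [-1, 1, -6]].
xI - A = [[x + 5, 0, 0], [1, x + 4, 1], [1, -1, x + 6]].

Expanding det(xI - A) along the first row:
det(xI - A) = + (x + 5)·det([[x + 4, 1], [-1, x + 6]]) - (0)·det([[1, 1], [1, x + 6]]) + (0)·det([[1, x + 4], [1, -1]]).

Evaluating gives χ_A(x) = x^3 + 15x^2 + 75x + 125 = (x + 5)^3.

χ_A(x) = (x + 5)^3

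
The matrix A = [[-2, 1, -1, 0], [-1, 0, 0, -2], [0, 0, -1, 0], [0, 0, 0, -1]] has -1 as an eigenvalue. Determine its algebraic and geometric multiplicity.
The characteristic polynomial is (x + 1)^4, so the factor x + 1 appears with exponent 4: the algebraic multiplicity is 4.

rank(A + I) = 2, so the eigenspace has dimension 4 - 2 = 2: the geometric multiplicity is 2.

Since 2 < 4, A is not diagonalizable.

algebraic multiplicity 4, geometric multiplicity 2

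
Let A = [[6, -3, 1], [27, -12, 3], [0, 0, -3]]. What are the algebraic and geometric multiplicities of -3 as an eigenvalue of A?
The characteristic polynomial is (x + 3)^3, so the factor x + 3 appears with exponent 3: the algebraic multiplicity is 3.

rank(A + 3I) = 1, so the eigenspace has dimension 3 - 1 = 2: the geometric multiplicity is 2.

Since 2 < 3, A is not diagonalizable.

algebraic multiplicity 3, geometric multiplicity 2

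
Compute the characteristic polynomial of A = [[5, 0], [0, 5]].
xI - A = [[x - 5, 0], [0, x - 5]].

Expanding det(xI - A) along the first row:
det(xI - A) = + (x - 5)·det([[x - 5]]) - (0)·det([[0]]).

Evaluating gives χ_A(x) = x^2 - 10x + 25 = (x - 5)^2.

χ_A(x) = (x - 5)^2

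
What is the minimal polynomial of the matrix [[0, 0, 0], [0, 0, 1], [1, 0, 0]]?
m_A(x) = x^3

The characteristic polynomial factors as x^3. The minimal polynomial is ∏(x - λ)^{k_λ} where k_λ is the size of the largest Jordan block at λ.

For λ = 0: rank(A) = 2, and the largest Jordan block has size 3 (the smallest k with rank(A^k) = rank(A^(k+1))).

So m_A(x) = x^3.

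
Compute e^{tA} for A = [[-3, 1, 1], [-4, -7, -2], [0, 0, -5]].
e^{tA} = [[(2*t + 1)*e^{-5*t}, t*e^{-5*t}, t*e^{-5*t}], [-4*t*e^{-5*t}, (1 - 2*t)*e^{-5*t}, -2*t*e^{-5*t}], [0, 0, e^{-5*t}]]

A has Jordan form J = [[-5, 1, 0], [0, -5, 0], [0, 0, -5]] with A = PJP^{-1}, so e^{tA} = P e^{tJ} P^{-1}.

For a Jordan block J_k(λ), e^{tJ_k(λ)} = e^{λt} · (I + tN + t^2 N^2/2! + ... + t^{k-1} N^{k-1}/(k-1)!) where N is the nilpotent superdiagonal part.

Assembling the blocks and conjugating back gives the entries of e^{tA} as shown above.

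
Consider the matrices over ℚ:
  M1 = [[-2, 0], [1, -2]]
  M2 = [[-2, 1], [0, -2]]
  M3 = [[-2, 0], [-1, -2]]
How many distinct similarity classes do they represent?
1 class: {M1, M2, M3}

Characteristic polynomials: χ_{M1} = (x + 2)^2, χ_{M2} = (x + 2)^2, χ_{M3} = (x + 2)^2.

{M1, M2, M3}: invariant factors (x + 2)^2.

Matrices are similar if and only if their invariant-factor lists agree; the partition into similarity classes is {M1, M2, M3}.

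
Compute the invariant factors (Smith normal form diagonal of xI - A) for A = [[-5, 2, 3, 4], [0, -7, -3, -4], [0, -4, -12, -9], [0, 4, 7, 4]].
The Jordan structure of A has elementary divisors (x + 5)^3, (x + 5). Arranging the block sizes at each eigenvalue in decreasing order and taking row products gives the invariant factors.

Invariant factors (smallest first, each dividing the next): x + 5, (x + 5)^3.

Check: the last factor (x + 5)^3 is the minimal polynomial, and the product (x + 5)^4 is the characteristic polynomial.

x + 5, (x + 5)^3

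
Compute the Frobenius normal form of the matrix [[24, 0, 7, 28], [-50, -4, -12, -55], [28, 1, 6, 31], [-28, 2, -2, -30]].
R = [[0, 0, 0, -36], [1, 0, 0, -24], [0, 1, 0, -16], [0, 0, 1, -4]]

The invariant factors of A (the non-unit diagonal entries of the Smith normal form of xI - A over ℚ[x]) are (x^2 + 2x + 6)^2, each dividing the next. The characteristic polynomial is their product, (x^2 + 2x + 6)^2.

The rational canonical form is the block-diagonal matrix of companion matrices C(f_i):
R = [[0, 0, 0, -36], [1, 0, 0, -24], [0, 1, 0, -16], [0, 0, 1, -4]].

Note the characteristic polynomial does not split into linear factors over ℚ, so A has no Jordan form over ℚ; the rational canonical form exists over any field.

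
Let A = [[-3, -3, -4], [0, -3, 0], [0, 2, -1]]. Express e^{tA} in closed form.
e^{tA} = [[e^{-3*t}, (t - 2*e^{2*t} + 2)*e^{-3*t}, -2*e^{-t} + 2*e^{-3*t}], [0, e^{-3*t}, 0], [0, (e^{2*t} - 1)*e^{-3*t}, e^{-t}]]

A has Jordan form J = [[-3, 1, 0], [0, -3, 0], [0, 0, -1]] with A = PJP^{-1}, so e^{tA} = P e^{tJ} P^{-1}.

For a Jordan block J_k(λ), e^{tJ_k(λ)} = e^{λt} · (I + tN + t^2 N^2/2! + ... + t^{k-1} N^{k-1}/(k-1)!) where N is the nilpotent superdiagonal part.

Assembling the blocks and conjugating back gives the entries of e^{tA} as shown above.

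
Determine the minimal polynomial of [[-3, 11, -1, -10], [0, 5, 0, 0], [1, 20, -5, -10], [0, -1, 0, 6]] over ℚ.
The characteristic polynomial factors as (x - 6)(x - 5)(x + 4)^2. The minimal polynomial is ∏(x - λ)^{k_λ} where k_λ is the size of the largest Jordan block at λ.

For λ = -4: rank(A + 4I) = 3, and the largest Jordan block has size 2 (the smallest k with rank((A + 4I)^k) = rank((A + 4I)^(k+1))).
For λ = 5: rank(A - 5I) = 3, and the largest Jordan block has size 1 (the smallest k with rank((A - 5I)^k) = rank((A - 5I)^(k+1))).
For λ = 6: rank(A - 6I) = 3, and the largest Jordan block has size 1 (the smallest k with rank((A - 6I)^k) = rank((A - 6I)^(k+1))).

So m_A(x) = (x - 6)(x - 5)(x + 4)^2.

m_A(x) = (x - 6)(x - 5)(x + 4)^2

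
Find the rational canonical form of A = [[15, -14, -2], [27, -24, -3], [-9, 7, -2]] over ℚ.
R = [[-3, 0, 0], [0, 0, -15], [0, 1, -8]]

The invariant factors of A (the non-unit diagonal entries of the Smith normal form of xI - A over ℚ[x]) are x + 3, (x + 3)(x + 5), each dividing the next. The characteristic polynomial is their product, (x + 3)^2(x + 5).

The rational canonical form is the block-diagonal matrix of companion matrices C(f_i):
R = [[-3, 0, 0], [0, 0, -15], [0, 1, -8]].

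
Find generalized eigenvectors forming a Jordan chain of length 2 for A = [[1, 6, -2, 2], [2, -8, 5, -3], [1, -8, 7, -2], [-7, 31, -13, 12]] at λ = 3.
v_1 = [[0, -1, -2, 2]]^T, v_2 = [[2, -5, -4, 13]]^T

We seek v_1 ∈ ker((A - 3I)^2) \ ker(A - 3I), then set v_{i+1} = (A - 3I) v_i.

One such chain is v_1 = [[0, -1, -2, 2]]^T, v_2 = [[2, -5, -4, 13]]^T. Check: (A - 3I) v_2 = [[0, 0, 0, 0]]^T = 0.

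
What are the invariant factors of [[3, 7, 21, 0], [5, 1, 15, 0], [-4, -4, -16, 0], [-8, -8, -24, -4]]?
The Jordan structure of A has elementary divisors (x + 4)^2, (x + 4), (x + 4). Arranging the block sizes at each eigenvalue in decreasing order and taking row products gives the invariant factors.

Invariant factors (smallest first, each dividing the next): x + 4, x + 4, (x + 4)^2.

Check: the last factor (x + 4)^2 is the minimal polynomial, and the product (x + 4)^4 is the characteristic polynomial.

x + 4, x + 4, (x + 4)^2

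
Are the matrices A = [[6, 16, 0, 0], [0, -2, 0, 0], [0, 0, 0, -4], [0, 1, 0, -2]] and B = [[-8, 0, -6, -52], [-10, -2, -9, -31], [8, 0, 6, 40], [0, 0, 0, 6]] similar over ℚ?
Two matrices over a field are similar if and only if they have the same invariant factors.

Both A and B have characteristic polynomial x(x - 6)(x + 2)^2 and minimal polynomial x(x - 6)(x + 2)^2. Computing further, both have invariant factors x(x - 6)(x + 2)^2. Hence A and B are similar.

Yes.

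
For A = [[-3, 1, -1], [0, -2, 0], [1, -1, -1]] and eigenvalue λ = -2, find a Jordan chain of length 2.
v_1 = [[1, 1, -1]]^T, v_2 = [[1, 0, -1]]^T

We seek v_1 ∈ ker((A + 2I)^2) \ ker(A + 2I), then set v_{i+1} = (A + 2I) v_i.

One such chain is v_1 = [[1, 1, -1]]^T, v_2 = [[1, 0, -1]]^T. Check: (A + 2I) v_2 = [[0, 0, 0]]^T = 0.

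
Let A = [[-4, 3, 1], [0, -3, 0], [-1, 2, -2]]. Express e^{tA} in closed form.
e^{tA} = [[(1 - t)*e^{-3*t}, t*(6 - t)*e^{-3*t}/2, t*e^{-3*t}], [0, e^{-3*t}, 0], [-t*e^{-3*t}, t*(4 - t)*e^{-3*t}/2, (t + 1)*e^{-3*t}]]

A has Jordan form J = [[-3, 1, 0], [0, -3, 1], [0, 0, -3]] with A = PJP^{-1}, so e^{tA} = P e^{tJ} P^{-1}.

For a Jordan block J_k(λ), e^{tJ_k(λ)} = e^{λt} · (I + tN + t^2 N^2/2! + ... + t^{k-1} N^{k-1}/(k-1)!) where N is the nilpotent superdiagonal part.

Assembling the blocks and conjugating back gives the entries of e^{tA} as shown above.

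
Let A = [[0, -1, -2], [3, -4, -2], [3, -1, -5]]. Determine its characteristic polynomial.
χ_A(x) = (x + 3)^3

xI - A = [[x, 1, 2], [-3, x + 4, 2], [-3, 1, x + 5]].

Expanding det(xI - A) along the first row:
det(xI - A) = + (x)·det([[x + 4, 2], [1, x + 5]]) - (1)·det([[-3, 2], [-3, x + 5]]) + (2)·det([[-3, x + 4], [-3, 1]]).

Evaluating gives χ_A(x) = x^3 + 9x^2 + 27x + 27 = (x + 3)^3.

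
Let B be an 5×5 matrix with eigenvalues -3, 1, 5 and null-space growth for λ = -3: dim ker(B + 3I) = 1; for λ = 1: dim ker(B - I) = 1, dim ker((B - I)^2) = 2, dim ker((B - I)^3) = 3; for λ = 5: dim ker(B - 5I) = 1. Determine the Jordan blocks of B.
Jordan blocks: (-3, 1), (1, 3), (5, 1)

λ = -3: successive nullity increments [1] count blocks of size ≥ k; block sizes are [1].
λ = 1: successive nullity increments [1, 1, 1] count blocks of size ≥ k; block sizes are [3].
λ = 5: successive nullity increments [1] count blocks of size ≥ k; block sizes are [1].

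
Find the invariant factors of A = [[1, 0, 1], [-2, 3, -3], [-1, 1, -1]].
(x - 1)^3

The Jordan structure of A has elementary divisors (x - 1)^3. Arranging the block sizes at each eigenvalue in decreasing order and taking row products gives the invariant factors.

Invariant factors (smallest first, each dividing the next): (x - 1)^3.

Check: the last factor (x - 1)^3 is the minimal polynomial, and the product (x - 1)^3 is the characteristic polynomial.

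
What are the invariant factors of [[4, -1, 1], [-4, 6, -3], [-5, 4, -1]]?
The Jordan structure of A has elementary divisors (x - 3)^3. Arranging the block sizes at each eigenvalue in decreasing order and taking row products gives the invariant factors.

Invariant factors (smallest first, each dividing the next): (x - 3)^3.

Check: the last factor (x - 3)^3 is the minimal polynomial, and the product (x - 3)^3 is the characteristic polynomial.

(x - 3)^3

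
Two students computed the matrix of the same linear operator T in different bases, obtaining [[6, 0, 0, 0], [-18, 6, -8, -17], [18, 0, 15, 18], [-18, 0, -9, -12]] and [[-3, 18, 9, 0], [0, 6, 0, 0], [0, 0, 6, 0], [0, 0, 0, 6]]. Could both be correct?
Both have characteristic polynomial (x - 6)^3(x + 3), but the minimal polynomial of A is (x - 6)^2(x + 3) while the minimal polynomial of B is (x - 6)(x + 3). The minimal polynomial is a similarity invariant, so A and B are not similar.

No.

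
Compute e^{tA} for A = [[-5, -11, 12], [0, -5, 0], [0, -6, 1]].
e^{tA} = [[e^{-5*t}, (t - 2*e^{6*t} + 2)*e^{-5*t}, 2*e^{t} - 2*e^{-5*t}], [0, e^{-5*t}, 0], [0, -e^{t} + e^{-5*t}, e^{t}]]

A has Jordan form J = [[-5, 1, 0], [0, -5, 0], [0, 0, 1]] with A = PJP^{-1}, so e^{tA} = P e^{tJ} P^{-1}.

For a Jordan block J_k(λ), e^{tJ_k(λ)} = e^{λt} · (I + tN + t^2 N^2/2! + ... + t^{k-1} N^{k-1}/(k-1)!) where N is the nilpotent superdiagonal part.

Assembling the blocks and conjugating back gives the entries of e^{tA} as shown above.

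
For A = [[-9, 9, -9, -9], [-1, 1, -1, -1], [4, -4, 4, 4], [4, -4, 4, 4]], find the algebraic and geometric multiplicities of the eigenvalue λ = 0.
The characteristic polynomial is x^4, so the factor x appears with exponent 4: the algebraic multiplicity is 4.

rank(A) = 1, so the eigenspace has dimension 4 - 1 = 3: the geometric multiplicity is 3.

Since 3 < 4, A is not diagonalizable.

algebraic multiplicity 4, geometric multiplicity 3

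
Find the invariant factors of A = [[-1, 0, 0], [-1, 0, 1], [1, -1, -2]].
The Jordan structure of A has elementary divisors (x + 1)^2, (x + 1). Arranging the block sizes at each eigenvalue in decreasing order and taking row products gives the invariant factors.

Invariant factors (smallest first, each dividing the next): x + 1, (x + 1)^2.

Check: the last factor (x + 1)^2 is the minimal polynomial, and the product (x + 1)^3 is the characteristic polynomial.

x + 1, (x + 1)^2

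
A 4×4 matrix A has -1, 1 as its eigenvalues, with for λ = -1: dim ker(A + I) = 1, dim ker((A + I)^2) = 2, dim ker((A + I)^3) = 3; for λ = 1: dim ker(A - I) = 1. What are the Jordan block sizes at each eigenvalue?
λ = -1: successive nullity increments [1, 1, 1] count blocks of size ≥ k; block sizes are [3].
λ = 1: successive nullity increments [1] count blocks of size ≥ k; block sizes are [1].

Jordan blocks: (-1, 3), (1, 1)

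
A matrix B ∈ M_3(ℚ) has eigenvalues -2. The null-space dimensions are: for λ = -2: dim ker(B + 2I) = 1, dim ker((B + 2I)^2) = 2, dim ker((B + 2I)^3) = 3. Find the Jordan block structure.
λ = -2: successive nullity increments [1, 1, 1] count blocks of size ≥ k; block sizes are [3].

Jordan blocks: (-2, 3)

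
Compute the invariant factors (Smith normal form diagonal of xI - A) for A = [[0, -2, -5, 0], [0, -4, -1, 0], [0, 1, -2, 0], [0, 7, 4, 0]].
The Jordan structure of A has elementary divisors (x + 3)^2, x, x. Arranging the block sizes at each eigenvalue in decreasing order and taking row products gives the invariant factors.

Invariant factors (smallest first, each dividing the next): x, x(x + 3)^2.

Check: the last factor x(x + 3)^2 is the minimal polynomial, and the product x^2(x + 3)^2 is the characteristic polynomial.

x, x(x + 3)^2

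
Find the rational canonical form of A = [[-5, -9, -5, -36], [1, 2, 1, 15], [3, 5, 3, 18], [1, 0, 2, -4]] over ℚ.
R = [[0, 0, 0, -12], [1, 0, 0, -3], [0, 1, 0, 0], [0, 0, 1, -4]]

The invariant factors of A (the non-unit diagonal entries of the Smith normal form of xI - A over ℚ[x]) are (x + 4)(x^3 + 3), each dividing the next. The characteristic polynomial is their product, (x + 4)(x^3 + 3).

The rational canonical form is the block-diagonal matrix of companion matrices C(f_i):
R = [[0, 0, 0, -12], [1, 0, 0, -3], [0, 1, 0, 0], [0, 0, 1, -4]].

Note the characteristic polynomial does not split into linear factors over ℚ, so A has no Jordan form over ℚ; the rational canonical form exists over any field.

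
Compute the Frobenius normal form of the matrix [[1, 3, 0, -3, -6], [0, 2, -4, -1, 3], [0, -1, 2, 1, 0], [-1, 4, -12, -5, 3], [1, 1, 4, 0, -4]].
R = [[0, 1, 0, 0, 0], [1, -3, 0, 0, 0], [0, 0, 0, 0, -2], [0, 0, 1, 0, 7], [0, 0, 0, 1, -1]]

The invariant factors of A (the non-unit diagonal entries of the Smith normal form of xI - A over ℚ[x]) are x^2 + 3x - 1, (x - 2)(x^2 + 3x - 1), each dividing the next. The characteristic polynomial is their product, (x - 2)(x^2 + 3x - 1)^2.

The rational canonical form is the block-diagonal matrix of companion matrices C(f_i):
R = [[0, 1, 0, 0, 0], [1, -3, 0, 0, 0], [0, 0, 0, 0, -2], [0, 0, 1, 0, 7], [0, 0, 0, 1, -1]].

Note the characteristic polynomial does not split into linear factors over ℚ, so A has no Jordan form over ℚ; the rational canonical form exists over any field.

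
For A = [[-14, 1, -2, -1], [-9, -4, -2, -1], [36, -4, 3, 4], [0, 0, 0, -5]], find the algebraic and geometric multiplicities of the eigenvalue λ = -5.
The characteristic polynomial is (x + 5)^4, so the factor x + 5 appears with exponent 4: the algebraic multiplicity is 4.

rank(A + 5I) = 1, so the eigenspace has dimension 4 - 1 = 3: the geometric multiplicity is 3.

Since 3 < 4, A is not diagonalizable.

algebraic multiplicity 4, geometric multiplicity 3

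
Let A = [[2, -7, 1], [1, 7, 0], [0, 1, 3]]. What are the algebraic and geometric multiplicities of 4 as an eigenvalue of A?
The characteristic polynomial is (x - 4)^3, so the factor x - 4 appears with exponent 3: the algebraic multiplicity is 3.

rank(A - 4I) = 2, so the eigenspace has dimension 3 - 2 = 1: the geometric multiplicity is 1.

Since 1 < 3, A is not diagonalizable.

algebraic multiplicity 3, geometric multiplicity 1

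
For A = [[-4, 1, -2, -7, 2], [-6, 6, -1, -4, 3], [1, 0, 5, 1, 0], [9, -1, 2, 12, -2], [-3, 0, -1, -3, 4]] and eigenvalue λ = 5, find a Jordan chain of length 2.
v_1 = [[-4, 0, 0, 5, -2]]^T, v_2 = [[-3, -2, 1, 3, -1]]^T

We seek v_1 ∈ ker((A - 5I)^2) \ ker(A - 5I), then set v_{i+1} = (A - 5I) v_i.

One such chain is v_1 = [[-4, 0, 0, 5, -2]]^T, v_2 = [[-3, -2, 1, 3, -1]]^T. Check: (A - 5I) v_2 = [[0, 0, 0, 0, 0]]^T = 0.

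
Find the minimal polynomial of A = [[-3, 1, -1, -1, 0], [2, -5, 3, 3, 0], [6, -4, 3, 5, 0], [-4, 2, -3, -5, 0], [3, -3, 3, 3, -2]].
The characteristic polynomial factors as (x + 2)^3(x + 3)^2. The minimal polynomial is ∏(x - λ)^{k_λ} where k_λ is the size of the largest Jordan block at λ.

For λ = -3: rank(A + 3I) = 4, and the largest Jordan block has size 2 (the smallest k with rank((A + 3I)^k) = rank((A + 3I)^(k+1))).
For λ = -2: rank(A + 2I) = 3, and the largest Jordan block has size 2 (the smallest k with rank((A + 2I)^k) = rank((A + 2I)^(k+1))).

So m_A(x) = (x + 2)^2(x + 3)^2.

m_A(x) = (x + 2)^2(x + 3)^2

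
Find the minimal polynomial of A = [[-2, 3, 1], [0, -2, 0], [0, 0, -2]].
m_A(x) = (x + 2)^2

The characteristic polynomial factors as (x + 2)^3. The minimal polynomial is ∏(x - λ)^{k_λ} where k_λ is the size of the largest Jordan block at λ.

For λ = -2: rank(A + 2I) = 1, and the largest Jordan block has size 2 (the smallest k with rank((A + 2I)^k) = rank((A + 2I)^(k+1))).

So m_A(x) = (x + 2)^2.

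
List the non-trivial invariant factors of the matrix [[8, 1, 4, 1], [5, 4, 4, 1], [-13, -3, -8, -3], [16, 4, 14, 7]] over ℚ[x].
The Jordan structure of A has elementary divisors (x - 2), (x - 3)^2, (x - 3). Arranging the block sizes at each eigenvalue in decreasing order and taking row products gives the invariant factors.

Invariant factors (smallest first, each dividing the next): x - 3, (x - 3)^2(x - 2).

Check: the last factor (x - 3)^2(x - 2) is the minimal polynomial, and the product (x - 3)^3(x - 2) is the characteristic polynomial.

x - 3, (x - 3)^2(x - 2)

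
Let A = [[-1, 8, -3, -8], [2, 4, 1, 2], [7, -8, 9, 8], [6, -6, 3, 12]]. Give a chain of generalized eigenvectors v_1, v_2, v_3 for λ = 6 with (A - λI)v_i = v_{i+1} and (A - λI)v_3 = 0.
We seek v_1 ∈ ker((A - 6I)^3) \ ker((A - 6I)^2), then set v_{i+1} = (A - 6I) v_i.

One such chain is v_1 = [[-1, 0, 2, 0]]^T, v_2 = [[1, 0, -1, 0]]^T, v_3 = [[-4, 1, 4, 3]]^T. Check: (A - 6I) v_3 = [[0, 0, 0, 0]]^T = 0.

v_1 = [[-1, 0, 2, 0]]^T, v_2 = [[1, 0, -1, 0]]^T, v_3 = [[-4, 1, 4, 3]]^T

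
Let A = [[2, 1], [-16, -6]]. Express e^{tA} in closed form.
A has Jordan form J = [[-2, 1], [0, -2]] with A = PJP^{-1}, so e^{tA} = P e^{tJ} P^{-1}.

For a Jordan block J_k(λ), e^{tJ_k(λ)} = e^{λt} · (I + tN + t^2 N^2/2! + ... + t^{k-1} N^{k-1}/(k-1)!) where N is the nilpotent superdiagonal part.

Assembling the blocks and conjugating back gives the entries of e^{tA} as shown above.

e^{tA} = [[(4*t + 1)*e^{-2*t}, t*e^{-2*t}], [-16*t*e^{-2*t}, (1 - 4*t)*e^{-2*t}]]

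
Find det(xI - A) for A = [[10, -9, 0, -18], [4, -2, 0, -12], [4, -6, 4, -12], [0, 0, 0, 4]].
xI - A = [[x - 10, 9, 0, 18], [-4, x + 2, 0, 12], [-4, 6, x - 4, 12], [0, 0, 0, x - 4]].

Expanding det(xI - A) along the first row:
det(xI - A) = + (x - 10)·det([[x + 2, 0, 12], [6, x - 4, 12], [0, 0, x - 4]]) - (9)·det([[-4, 0, 12], [-4, x - 4, 12], [0, 0, x - 4]]) + (0)·det([[-4, x + 2, 12], [-4, 6, 12], [0, 0, x - 4]]) - (18)·det([[-4, x + 2, 0], [-4, 6, x - 4], [0, 0, 0]]).

Evaluating gives χ_A(x) = x^4 - 16x^3 + 96x^2 - 256x + 256 = (x - 4)^4.

χ_A(x) = (x - 4)^4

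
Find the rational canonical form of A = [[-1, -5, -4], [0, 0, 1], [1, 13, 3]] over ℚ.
R = [[0, 0, 8], [1, 0, 12], [0, 1, 2]]

The invariant factors of A (the non-unit diagonal entries of the Smith normal form of xI - A over ℚ[x]) are (x + 2)(x^2 - 4x - 4), each dividing the next. The characteristic polynomial is their product, (x + 2)(x^2 - 4x - 4).

The rational canonical form is the block-diagonal matrix of companion matrices C(f_i):
R = [[0, 0, 8], [1, 0, 12], [0, 1, 2]].

Note the characteristic polynomial does not split into linear factors over ℚ, so A has no Jordan form over ℚ; the rational canonical form exists over any field.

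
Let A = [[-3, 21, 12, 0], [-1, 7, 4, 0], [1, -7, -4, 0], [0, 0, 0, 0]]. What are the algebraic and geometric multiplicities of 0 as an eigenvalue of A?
The characteristic polynomial is x^4, so the factor x appears with exponent 4: the algebraic multiplicity is 4.

rank(A) = 1, so the eigenspace has dimension 4 - 1 = 3: the geometric multiplicity is 3.

Since 3 < 4, A is not diagonalizable.

algebraic multiplicity 4, geometric multiplicity 3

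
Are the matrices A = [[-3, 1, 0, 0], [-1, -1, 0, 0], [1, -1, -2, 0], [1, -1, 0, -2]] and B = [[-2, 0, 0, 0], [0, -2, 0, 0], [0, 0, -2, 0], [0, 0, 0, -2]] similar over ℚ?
Both have characteristic polynomial (x + 2)^4, but the minimal polynomial of A is (x + 2)^2 while the minimal polynomial of B is x + 2. The minimal polynomial is a similarity invariant, so A and B are not similar.

No.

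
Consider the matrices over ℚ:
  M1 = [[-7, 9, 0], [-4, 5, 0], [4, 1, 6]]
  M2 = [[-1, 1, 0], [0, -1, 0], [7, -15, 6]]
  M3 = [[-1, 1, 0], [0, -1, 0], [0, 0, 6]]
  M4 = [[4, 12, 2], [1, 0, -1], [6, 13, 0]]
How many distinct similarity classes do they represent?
Characteristic polynomials: χ_{M1} = (x - 6)(x + 1)^2, χ_{M2} = (x - 6)(x + 1)^2, χ_{M3} = (x - 6)(x + 1)^2, χ_{M4} = (x - 6)(x + 1)^2.

{M1, M2, M3, M4}: invariant factors (x - 6)(x + 1)^2.

Matrices are similar if and only if their invariant-factor lists agree; the partition into similarity classes is {M1, M2, M3, M4}.

1 class: {M1, M2, M3, M4}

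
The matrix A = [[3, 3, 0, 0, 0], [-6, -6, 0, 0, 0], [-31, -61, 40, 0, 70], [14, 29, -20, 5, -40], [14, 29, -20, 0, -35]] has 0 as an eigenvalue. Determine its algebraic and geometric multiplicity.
algebraic multiplicity 2, geometric multiplicity 2

The characteristic polynomial is x^2(x - 5)^2(x + 3), so the factor x appears with exponent 2: the algebraic multiplicity is 2.

rank(A) = 3, so the eigenspace has dimension 5 - 3 = 2: the geometric multiplicity is 2.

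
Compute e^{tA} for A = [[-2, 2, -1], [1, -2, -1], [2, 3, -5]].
A has Jordan form J = [[-3, 1, 0], [0, -3, 1], [0, 0, -3]] with A = PJP^{-1}, so e^{tA} = P e^{tJ} P^{-1}.

For a Jordan block J_k(λ), e^{tJ_k(λ)} = e^{λt} · (I + tN + t^2 N^2/2! + ... + t^{k-1} N^{k-1}/(k-1)!) where N is the nilpotent superdiagonal part.

Assembling the blocks and conjugating back gives the entries of e^{tA} as shown above.

e^{tA} = [[(t^2/2 + t + 1)*e^{-3*t}, t*(t + 4)*e^{-3*t}/2, t*(-t - 2)*e^{-3*t}/2], [t*e^{-3*t}, (t + 1)*e^{-3*t}, -t*e^{-3*t}], [t*(t + 4)*e^{-3*t}/2, t*(t + 6)*e^{-3*t}/2, (-t^2 - 4*t + 2)*e^{-3*t}/2]]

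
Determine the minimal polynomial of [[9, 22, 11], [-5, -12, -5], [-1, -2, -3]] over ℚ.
The characteristic polynomial factors as (x + 2)^3. The minimal polynomial is ∏(x - λ)^{k_λ} where k_λ is the size of the largest Jordan block at λ.

For λ = -2: rank(A + 2I) = 1, and the largest Jordan block has size 2 (the smallest k with rank((A + 2I)^k) = rank((A + 2I)^(k+1))).

So m_A(x) = (x + 2)^2.

m_A(x) = (x + 2)^2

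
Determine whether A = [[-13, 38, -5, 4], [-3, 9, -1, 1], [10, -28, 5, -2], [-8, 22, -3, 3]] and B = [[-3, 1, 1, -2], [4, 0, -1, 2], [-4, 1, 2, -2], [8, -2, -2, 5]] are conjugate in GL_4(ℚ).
No.

Both have characteristic polynomial (x - 1)^4 and minimal polynomial (x - 1)^2. But rank(A - I) = 2 for A while rank(B - I) = 1 for B, so the number of Jordan blocks at λ = 1 differs. A and B are not similar.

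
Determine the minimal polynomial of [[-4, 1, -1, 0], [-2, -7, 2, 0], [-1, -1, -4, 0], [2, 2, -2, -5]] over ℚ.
The characteristic polynomial factors as (x + 5)^4. The minimal polynomial is ∏(x - λ)^{k_λ} where k_λ is the size of the largest Jordan block at λ.

For λ = -5: rank(A + 5I) = 1, and the largest Jordan block has size 2 (the smallest k with rank((A + 5I)^k) = rank((A + 5I)^(k+1))).

So m_A(x) = (x + 5)^2.

m_A(x) = (x + 5)^2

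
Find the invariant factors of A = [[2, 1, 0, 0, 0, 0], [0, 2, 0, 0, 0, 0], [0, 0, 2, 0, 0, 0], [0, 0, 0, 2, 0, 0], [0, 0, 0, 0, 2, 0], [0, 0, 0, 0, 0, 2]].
The Jordan structure of A has elementary divisors (x - 2)^2, (x - 2), (x - 2), (x - 2), (x - 2). Arranging the block sizes at each eigenvalue in decreasing order and taking row products gives the invariant factors.

Invariant factors (smallest first, each dividing the next): x - 2, x - 2, x - 2, x - 2, (x - 2)^2.

Check: the last factor (x - 2)^2 is the minimal polynomial, and the product (x - 2)^6 is the characteristic polynomial.

x - 2, x - 2, x - 2, x - 2, (x - 2)^2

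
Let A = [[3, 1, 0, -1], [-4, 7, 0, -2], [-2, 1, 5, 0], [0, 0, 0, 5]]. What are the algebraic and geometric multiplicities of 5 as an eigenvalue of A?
algebraic multiplicity 4, geometric multiplicity 2

The characteristic polynomial is (x - 5)^4, so the factor x - 5 appears with exponent 4: the algebraic multiplicity is 4.

rank(A - 5I) = 2, so the eigenspace has dimension 4 - 2 = 2: the geometric multiplicity is 2.

Since 2 < 4, A is not diagonalizable.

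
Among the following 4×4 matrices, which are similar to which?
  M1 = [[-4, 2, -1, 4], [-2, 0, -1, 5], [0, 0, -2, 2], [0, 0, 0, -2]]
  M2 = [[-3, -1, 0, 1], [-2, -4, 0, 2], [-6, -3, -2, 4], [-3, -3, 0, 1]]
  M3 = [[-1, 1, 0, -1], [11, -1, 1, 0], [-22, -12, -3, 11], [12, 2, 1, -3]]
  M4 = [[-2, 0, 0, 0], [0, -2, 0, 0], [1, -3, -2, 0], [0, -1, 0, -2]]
Characteristic polynomials: χ_{M1} = (x + 2)^4, χ_{M2} = (x + 2)^4, χ_{M3} = (x + 2)^4, χ_{M4} = (x + 2)^4.

{M1, M2, M3, M4}: invariant factors (x + 2)^2, (x + 2)^2.

Matrices are similar if and only if their invariant-factor lists agree; the partition into similarity classes is {M1, M2, M3, M4}.

1 class: {M1, M2, M3, M4}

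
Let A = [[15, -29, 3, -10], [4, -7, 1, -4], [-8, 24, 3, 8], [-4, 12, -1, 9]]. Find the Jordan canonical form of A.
J = [[5, 1, 0, 0], [0, 5, 1, 0], [0, 0, 5, 0], [0, 0, 0, 5]]

The characteristic polynomial is det(xI - A) = (x - 5)^4, so the eigenvalues are 5 (algebraic multiplicity 4).

For λ = 5: rank(A - 5I) = 2, rank((A - 5I)^2) = 1, rank((A - 5I)^3) = 0. The eigenspace has dimension 4 - 2 = 2, so there are 2 Jordan blocks; the rank sequence gives block sizes [3, 1].

Assembling the blocks gives the Jordan form J above.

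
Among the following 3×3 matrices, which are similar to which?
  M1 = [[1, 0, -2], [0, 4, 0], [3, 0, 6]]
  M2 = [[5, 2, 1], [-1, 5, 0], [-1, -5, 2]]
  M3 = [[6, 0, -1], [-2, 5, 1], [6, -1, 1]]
2 classes: {M1}, {M2, M3}

Characteristic polynomials: χ_{M1} = (x - 4)^2(x - 3), χ_{M2} = (x - 4)^3, χ_{M3} = (x - 4)^3.

{M1}: invariant factors x - 4, (x - 4)(x - 3).

{M2, M3}: invariant factors (x - 4)^3.

Matrices are similar if and only if their invariant-factor lists agree; the partition into similarity classes is {M1}, {M2, M3}.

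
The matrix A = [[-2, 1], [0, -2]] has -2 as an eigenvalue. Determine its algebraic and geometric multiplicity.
The characteristic polynomial is (x + 2)^2, so the factor x + 2 appears with exponent 2: the algebraic multiplicity is 2.

rank(A + 2I) = 1, so the eigenspace has dimension 2 - 1 = 1: the geometric multiplicity is 1.

Since 1 < 2, A is not diagonalizable.

algebraic multiplicity 2, geometric multiplicity 1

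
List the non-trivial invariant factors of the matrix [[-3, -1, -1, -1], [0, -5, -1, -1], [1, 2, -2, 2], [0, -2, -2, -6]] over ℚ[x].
x + 4, (x + 4)^3

The Jordan structure of A has elementary divisors (x + 4)^3, (x + 4). Arranging the block sizes at each eigenvalue in decreasing order and taking row products gives the invariant factors.

Invariant factors (smallest first, each dividing the next): x + 4, (x + 4)^3.

Check: the last factor (x + 4)^3 is the minimal polynomial, and the product (x + 4)^4 is the characteristic polynomial.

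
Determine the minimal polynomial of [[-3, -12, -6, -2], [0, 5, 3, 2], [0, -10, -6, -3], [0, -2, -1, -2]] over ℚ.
m_A(x) = (x + 1)^3(x + 3)

The characteristic polynomial factors as (x + 1)^3(x + 3). The minimal polynomial is ∏(x - λ)^{k_λ} where k_λ is the size of the largest Jordan block at λ.

For λ = -3: rank(A + 3I) = 3, and the largest Jordan block has size 1 (the smallest k with rank((A + 3I)^k) = rank((A + 3I)^(k+1))).
For λ = -1: rank(A + I) = 3, and the largest Jordan block has size 3 (the smallest k with rank((A + I)^k) = rank((A + I)^(k+1))).

So m_A(x) = (x + 1)^3(x + 3).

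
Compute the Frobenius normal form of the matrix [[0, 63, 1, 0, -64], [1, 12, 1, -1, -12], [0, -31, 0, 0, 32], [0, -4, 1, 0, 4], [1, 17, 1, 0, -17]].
The invariant factors of A (the non-unit diagonal entries of the Smith normal form of xI - A over ℚ[x]) are (x + 1)(x^2 + 2x - 6)^2, each dividing the next. The characteristic polynomial is their product, (x + 1)(x^2 + 2x - 6)^2.

The rational canonical form is the block-diagonal matrix of companion matrices C(f_i):
R = [[0, 0, 0, 0, -36], [1, 0, 0, 0, -12], [0, 1, 0, 0, 32], [0, 0, 1, 0, 4], [0, 0, 0, 1, -5]].

Note the characteristic polynomial does not split into linear factors over ℚ, so A has no Jordan form over ℚ; the rational canonical form exists over any field.

R = [[0, 0, 0, 0, -36], [1, 0, 0, 0, -12], [0, 1, 0, 0, 32], [0, 0, 1, 0, 4], [0, 0, 0, 1, -5]]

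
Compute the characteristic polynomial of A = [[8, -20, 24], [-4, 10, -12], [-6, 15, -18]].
xI - A = [[x - 8, 20, -24], [4, x - 10, 12], [6, -15, x + 18]].

Expanding det(xI - A) along the first row:
det(xI - A) = + (x - 8)·det([[x - 10, 12], [-15, x + 18]]) - (20)·det([[4, 12], [6, x + 18]]) + (-24)·det([[4, x - 10], [6, -15]]).

Evaluating gives χ_A(x) = x^3.

χ_A(x) = x^3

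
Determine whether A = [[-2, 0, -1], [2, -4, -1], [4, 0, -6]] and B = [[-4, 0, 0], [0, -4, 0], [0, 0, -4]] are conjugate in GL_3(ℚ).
No.

Both have characteristic polynomial (x + 4)^3, but the minimal polynomial of A is (x + 4)^2 while the minimal polynomial of B is x + 4. The minimal polynomial is a similarity invariant, so A and B are not similar.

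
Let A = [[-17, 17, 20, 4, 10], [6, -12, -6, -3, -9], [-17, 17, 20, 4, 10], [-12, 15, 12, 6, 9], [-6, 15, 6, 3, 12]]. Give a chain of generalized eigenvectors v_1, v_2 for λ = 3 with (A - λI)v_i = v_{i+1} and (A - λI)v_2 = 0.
We seek v_1 ∈ ker((A - 3I)^2) \ ker(A - 3I), then set v_{i+1} = (A - 3I) v_i.

One such chain is v_1 = [[2, -1, 2, 2, 1]]^T, v_2 = [[1, 0, 1, 0, 0]]^T. Check: (A - 3I) v_2 = [[0, 0, 0, 0, 0]]^T = 0.

v_1 = [[2, -1, 2, 2, 1]]^T, v_2 = [[1, 0, 1, 0, 0]]^T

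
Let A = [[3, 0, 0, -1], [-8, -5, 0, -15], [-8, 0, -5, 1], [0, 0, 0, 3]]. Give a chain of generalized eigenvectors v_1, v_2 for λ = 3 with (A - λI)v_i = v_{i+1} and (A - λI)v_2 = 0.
We seek v_1 ∈ ker((A - 3I)^2) \ ker(A - 3I), then set v_{i+1} = (A - 3I) v_i.

One such chain is v_1 = [[0, -2, 0, 1]]^T, v_2 = [[-1, 1, 1, 0]]^T. Check: (A - 3I) v_2 = [[0, 0, 0, 0]]^T = 0.

v_1 = [[0, -2, 0, 1]]^T, v_2 = [[-1, 1, 1, 0]]^T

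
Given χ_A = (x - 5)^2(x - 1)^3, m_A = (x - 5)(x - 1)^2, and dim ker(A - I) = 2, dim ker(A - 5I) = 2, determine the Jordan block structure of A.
λ = 1: algebraic multiplicity 3 (exponent in χ_A), largest block size 2 (exponent in m_A), 2 blocks (geometric multiplicity). These force block sizes [2, 1].
λ = 5: algebraic multiplicity 2 (exponent in χ_A), largest block size 1 (exponent in m_A), 2 blocks (geometric multiplicity). These force block sizes [1, 1].

Jordan blocks: (1, 2), (1, 1), (5, 1), (5, 1)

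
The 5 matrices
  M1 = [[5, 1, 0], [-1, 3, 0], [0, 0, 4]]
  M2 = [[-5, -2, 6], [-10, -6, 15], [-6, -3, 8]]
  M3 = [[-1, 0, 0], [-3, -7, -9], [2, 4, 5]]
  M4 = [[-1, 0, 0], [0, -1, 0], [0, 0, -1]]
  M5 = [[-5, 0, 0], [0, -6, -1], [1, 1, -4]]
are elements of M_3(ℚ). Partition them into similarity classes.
4 classes: {M1}, {M2, M3}, {M4}, {M5}

Characteristic polynomials: χ_{M1} = (x - 4)^3, χ_{M2} = (x + 1)^3, χ_{M3} = (x + 1)^3, χ_{M4} = (x + 1)^3, χ_{M5} = (x + 5)^3.

{M1}: invariant factors x - 4, (x - 4)^2.

{M2, M3}: invariant factors x + 1, (x + 1)^2.

{M4}: invariant factors x + 1, x + 1, x + 1.

{M5}: invariant factors (x + 5)^3.

Matrices are similar if and only if their invariant-factor lists agree; the partition into similarity classes is {M1}, {M2, M3}, {M4}, {M5}.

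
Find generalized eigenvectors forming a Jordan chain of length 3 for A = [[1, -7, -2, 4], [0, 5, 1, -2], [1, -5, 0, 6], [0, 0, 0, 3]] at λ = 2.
We seek v_1 ∈ ker((A - 2I)^3) \ ker((A - 2I)^2), then set v_{i+1} = (A - 2I) v_i.

One such chain is v_1 = [[0, 0, 1, 0]]^T, v_2 = [[-2, 1, -2, 0]]^T, v_3 = [[-1, 1, -3, 0]]^T. Check: (A - 2I) v_3 = [[0, 0, 0, 0]]^T = 0.

v_1 = [[0, 0, 1, 0]]^T, v_2 = [[-2, 1, -2, 0]]^T, v_3 = [[-1, 1, -3, 0]]^T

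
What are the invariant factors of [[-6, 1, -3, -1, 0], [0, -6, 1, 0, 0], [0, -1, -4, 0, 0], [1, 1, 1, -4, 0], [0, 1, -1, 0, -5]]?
The Jordan structure of A has elementary divisors (x + 5)^2, (x + 5)^2, (x + 5). Arranging the block sizes at each eigenvalue in decreasing order and taking row products gives the invariant factors.

Invariant factors (smallest first, each dividing the next): x + 5, (x + 5)^2, (x + 5)^2.

Check: the last factor (x + 5)^2 is the minimal polynomial, and the product (x + 5)^5 is the characteristic polynomial.

x + 5, (x + 5)^2, (x + 5)^2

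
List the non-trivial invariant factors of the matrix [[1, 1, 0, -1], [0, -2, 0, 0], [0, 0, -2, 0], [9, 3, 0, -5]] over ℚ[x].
The Jordan structure of A has elementary divisors (x + 2)^2, (x + 2), (x + 2). Arranging the block sizes at each eigenvalue in decreasing order and taking row products gives the invariant factors.

Invariant factors (smallest first, each dividing the next): x + 2, x + 2, (x + 2)^2.

Check: the last factor (x + 2)^2 is the minimal polynomial, and the product (x + 2)^4 is the characteristic polynomial.

x + 2, x + 2, (x + 2)^2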